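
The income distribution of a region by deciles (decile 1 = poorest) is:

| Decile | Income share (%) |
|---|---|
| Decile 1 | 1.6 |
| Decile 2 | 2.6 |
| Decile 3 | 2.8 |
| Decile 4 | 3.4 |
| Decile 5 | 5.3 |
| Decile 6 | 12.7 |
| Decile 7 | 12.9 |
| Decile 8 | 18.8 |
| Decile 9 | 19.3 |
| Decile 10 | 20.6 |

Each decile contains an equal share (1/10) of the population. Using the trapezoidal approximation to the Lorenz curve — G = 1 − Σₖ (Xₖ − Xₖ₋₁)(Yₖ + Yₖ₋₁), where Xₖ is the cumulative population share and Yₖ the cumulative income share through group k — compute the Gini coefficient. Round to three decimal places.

0.404

Cumulative income shares Yₖ: 0.0160, 0.0420, 0.0700, 0.1040, 0.1570, 0.2840, 0.4130, 0.6010, 0.7940, 1.0000
Σ (Xₖ−Xₖ₋₁)(Yₖ+Yₖ₋₁) = (1/10)(0.0160+0.0000) + (1/10)(0.0420+0.0160) + (1/10)(0.0700+0.0420) + (1/10)(0.1040+0.0700) + (1/10)(0.1570+0.1040) + (1/10)(0.2840+0.1570) + (1/10)(0.4130+0.2840) + (1/10)(0.6010+0.4130) + (1/10)(0.7940+0.6010) + (1/10)(1.0000+0.7940)
  = 0.0016 + 0.0058 + 0.0112 + 0.0174 + 0.0261 + 0.0441 + 0.0697 + 0.1014 + 0.1395 + 0.1794 = 0.5962
G = 1 − 0.5962 = 0.4038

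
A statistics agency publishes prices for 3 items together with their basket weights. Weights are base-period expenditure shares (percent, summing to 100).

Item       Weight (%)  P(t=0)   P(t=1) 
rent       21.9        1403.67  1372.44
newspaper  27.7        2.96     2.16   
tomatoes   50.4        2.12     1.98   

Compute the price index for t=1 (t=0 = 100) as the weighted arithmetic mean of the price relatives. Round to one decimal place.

88.7

rent: 21.9 × (1372.44/1403.67) = 21.9 × 0.977751 = 21.4128
newspaper: 27.7 × (2.16/2.96) = 27.7 × 0.729730 = 20.2135
tomatoes: 50.4 × (1.98/2.12) = 50.4 × 0.933962 = 47.0717
Index = Σ wᵢ·(p₁ᵢ/p₀ᵢ) = 21.4128 + 20.2135 + 47.0717 = 88.6980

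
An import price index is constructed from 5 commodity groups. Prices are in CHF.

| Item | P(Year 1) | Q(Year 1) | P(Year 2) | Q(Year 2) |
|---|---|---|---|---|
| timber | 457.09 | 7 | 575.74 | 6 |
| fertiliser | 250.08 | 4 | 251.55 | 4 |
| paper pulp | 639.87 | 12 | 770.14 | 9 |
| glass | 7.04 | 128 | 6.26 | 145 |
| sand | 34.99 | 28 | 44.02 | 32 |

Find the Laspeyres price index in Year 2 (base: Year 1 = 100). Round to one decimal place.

Laspeyres price index uses base-period quantities as weights.
ΣP(Year 2)·Q(Year 1) = 575.74×7 + 251.55×4 + 770.14×12 + 6.26×128 + 44.02×28 = 4030.18 + 1006.2 + 9241.68 + 801.28 + 1232.56 = 16311.9
ΣP(Year 1)·Q(Year 1) = 457.09×7 + 250.08×4 + 639.87×12 + 7.04×128 + 34.99×28 = 3199.63 + 1000.32 + 7678.44 + 901.12 + 979.72 = 13759.23
Index = 16311.9 / 13759.23 × 100 = 118.5524

118.6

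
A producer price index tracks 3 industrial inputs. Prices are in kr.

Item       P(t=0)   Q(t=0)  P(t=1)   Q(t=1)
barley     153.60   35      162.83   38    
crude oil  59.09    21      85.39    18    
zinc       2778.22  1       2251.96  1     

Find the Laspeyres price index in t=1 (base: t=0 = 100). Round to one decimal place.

Laspeyres price index uses base-period quantities as weights.
ΣP(t=1)·Q(t=0) = 162.83×35 + 85.39×21 + 2251.96×1 = 5699.05 + 1793.19 + 2251.96 = 9744.2
ΣP(t=0)·Q(t=0) = 153.60×35 + 59.09×21 + 2778.22×1 = 5376 + 1240.89 + 2778.22 = 9395.11
Index = 9744.2 / 9395.11 × 100 = 103.7157

103.7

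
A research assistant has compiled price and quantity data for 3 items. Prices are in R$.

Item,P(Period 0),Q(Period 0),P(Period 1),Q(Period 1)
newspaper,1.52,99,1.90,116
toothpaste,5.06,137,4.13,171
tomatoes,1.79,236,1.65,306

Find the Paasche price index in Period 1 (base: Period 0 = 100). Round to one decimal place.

Paasche price index uses current-period quantities as weights.
ΣP(Period 1)·Q(Period 1) = 1.90×116 + 4.13×171 + 1.65×306 = 220.4 + 706.23 + 504.9 = 1431.53
ΣP(Period 0)·Q(Period 1) = 1.52×116 + 5.06×171 + 1.79×306 = 176.32 + 865.26 + 547.74 = 1589.32
Index = 1431.53 / 1589.32 × 100 = 90.0719

90.1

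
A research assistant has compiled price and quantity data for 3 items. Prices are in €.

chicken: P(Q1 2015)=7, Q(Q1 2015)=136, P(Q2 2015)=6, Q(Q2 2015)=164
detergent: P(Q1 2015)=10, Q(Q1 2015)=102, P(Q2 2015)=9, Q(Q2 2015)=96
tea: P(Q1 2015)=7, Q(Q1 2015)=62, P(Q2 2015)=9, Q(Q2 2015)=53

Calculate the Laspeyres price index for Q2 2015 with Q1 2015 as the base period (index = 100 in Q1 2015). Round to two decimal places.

Laspeyres price index uses base-period quantities as weights.
ΣP(Q2 2015)·Q(Q1 2015) = 6×136 + 9×102 + 9×62 = 816 + 918 + 558 = 2292
ΣP(Q1 2015)·Q(Q1 2015) = 7×136 + 10×102 + 7×62 = 952 + 1020 + 434 = 2406
Index = 2292 / 2406 × 100 = 95.2618

95.26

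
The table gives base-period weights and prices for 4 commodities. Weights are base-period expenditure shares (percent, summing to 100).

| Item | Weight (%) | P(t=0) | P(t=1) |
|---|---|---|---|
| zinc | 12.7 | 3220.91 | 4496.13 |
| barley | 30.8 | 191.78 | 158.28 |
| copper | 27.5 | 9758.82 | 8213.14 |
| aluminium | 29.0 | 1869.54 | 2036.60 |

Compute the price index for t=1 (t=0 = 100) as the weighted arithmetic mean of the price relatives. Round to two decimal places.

zinc: 12.7 × (4496.13/3220.91) = 12.7 × 1.395919 = 17.7282
barley: 30.8 × (158.28/191.78) = 30.8 × 0.825321 = 25.4199
copper: 27.5 × (8213.14/9758.82) = 27.5 × 0.841612 = 23.1443
aluminium: 29.0 × (2036.60/1869.54) = 29.0 × 1.089359 = 31.5914
Index = Σ wᵢ·(p₁ᵢ/p₀ᵢ) = 17.7282 + 25.4199 + 23.1443 + 31.5914 = 97.8838

97.88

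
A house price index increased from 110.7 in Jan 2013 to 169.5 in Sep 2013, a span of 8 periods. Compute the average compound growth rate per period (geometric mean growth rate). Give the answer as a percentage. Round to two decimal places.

5.47%

Growth factor = (169.5/110.7)^(1/8) = (1.531165)^(1/8) = 1.054697
Growth rate = 1.054697 − 1 = 0.054697 = 5.4697%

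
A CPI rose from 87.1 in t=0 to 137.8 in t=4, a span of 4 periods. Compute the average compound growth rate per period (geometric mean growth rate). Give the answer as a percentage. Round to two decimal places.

Growth factor = (137.8/87.1)^(1/4) = (1.582090)^(1/4) = 1.121522
Growth rate = 1.121522 − 1 = 0.121522 = 12.1522%

12.15%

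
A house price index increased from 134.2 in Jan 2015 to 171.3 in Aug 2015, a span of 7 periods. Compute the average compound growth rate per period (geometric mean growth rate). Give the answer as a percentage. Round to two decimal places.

3.55%

Growth factor = (171.3/134.2)^(1/7) = (1.276453)^(1/7) = 1.035484
Growth rate = 1.035484 − 1 = 0.035484 = 3.5484%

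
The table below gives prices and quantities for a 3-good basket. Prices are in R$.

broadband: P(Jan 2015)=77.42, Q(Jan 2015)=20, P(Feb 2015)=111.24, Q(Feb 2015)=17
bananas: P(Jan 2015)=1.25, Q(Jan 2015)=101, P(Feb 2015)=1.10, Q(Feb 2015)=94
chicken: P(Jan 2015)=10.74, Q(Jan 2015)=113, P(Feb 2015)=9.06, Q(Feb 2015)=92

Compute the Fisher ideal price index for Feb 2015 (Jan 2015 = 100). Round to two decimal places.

Laspeyres component (base-period weights):
ΣP(Feb 2015)Q(Jan 2015) = 111.24×20 + 1.10×101 + 9.06×113 = 2224.8 + 111.1 + 1023.78 = 3359.68
ΣP(Jan 2015)Q(Jan 2015) = 77.42×20 + 1.25×101 + 10.74×113 = 1548.4 + 126.25 + 1213.62 = 2888.27
L = 3359.68 / 2888.27 × 100 = 116.3215
Paasche component (current-period weights):
ΣP(Feb 2015)Q(Feb 2015) = 111.24×17 + 1.10×94 + 9.06×92 = 1891.08 + 103.4 + 833.52 = 2828
ΣP(Jan 2015)Q(Feb 2015) = 77.42×17 + 1.25×94 + 10.74×92 = 1316.14 + 117.5 + 988.08 = 2421.72
P = 2828 / 2421.72 × 100 = 116.7765
Fisher = √(L × P) = √(116.3215 × 116.7765) = 116.5488

116.55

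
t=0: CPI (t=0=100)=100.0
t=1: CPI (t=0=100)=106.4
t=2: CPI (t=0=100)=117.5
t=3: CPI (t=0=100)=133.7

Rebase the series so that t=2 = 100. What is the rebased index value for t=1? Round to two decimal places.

90.55

Rebased(t=1) = 106.4 / 117.5 × 100 = 90.5532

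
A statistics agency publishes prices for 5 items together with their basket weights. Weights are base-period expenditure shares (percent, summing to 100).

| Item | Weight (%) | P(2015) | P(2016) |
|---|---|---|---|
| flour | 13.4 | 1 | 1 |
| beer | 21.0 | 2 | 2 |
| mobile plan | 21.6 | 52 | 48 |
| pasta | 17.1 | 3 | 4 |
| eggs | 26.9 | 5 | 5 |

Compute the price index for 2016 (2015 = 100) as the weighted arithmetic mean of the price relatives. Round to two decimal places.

flour: 13.4 × (1/1) = 13.4 × 1.000000 = 13.4000
beer: 21.0 × (2/2) = 21.0 × 1.000000 = 21.0000
mobile plan: 21.6 × (48/52) = 21.6 × 0.923077 = 19.9385
pasta: 17.1 × (4/3) = 17.1 × 1.333333 = 22.8000
eggs: 26.9 × (5/5) = 26.9 × 1.000000 = 26.9000
Index = Σ wᵢ·(p₁ᵢ/p₀ᵢ) = 13.4000 + 21.0000 + 19.9385 + 22.8000 + 26.9000 = 104.0385

104.04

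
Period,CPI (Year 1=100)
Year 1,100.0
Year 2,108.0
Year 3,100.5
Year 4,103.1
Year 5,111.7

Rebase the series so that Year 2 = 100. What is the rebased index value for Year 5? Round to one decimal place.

103.4

Rebased(Year 5) = 111.7 / 108.0 × 100 = 103.4259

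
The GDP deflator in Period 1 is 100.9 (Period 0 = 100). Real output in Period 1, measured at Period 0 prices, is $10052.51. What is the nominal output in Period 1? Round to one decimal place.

Nominal = Real × (Index/100) = 10052.51 × (100.9/100)
        = 10052.51 × 1.009 = 10142.9826

10143.0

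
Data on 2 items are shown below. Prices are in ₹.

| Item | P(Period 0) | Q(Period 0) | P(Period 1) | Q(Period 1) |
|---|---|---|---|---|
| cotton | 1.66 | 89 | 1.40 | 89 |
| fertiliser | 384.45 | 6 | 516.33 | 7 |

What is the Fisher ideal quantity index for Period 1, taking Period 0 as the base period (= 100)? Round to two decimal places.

Laspeyres component (base-period weights):
ΣP(Period 0)Q(Period 1) = 1.66×89 + 384.45×7 = 147.74 + 2691.15 = 2838.89
ΣP(Period 0)Q(Period 0) = 1.66×89 + 384.45×6 = 147.74 + 2306.7 = 2454.44
L = 2838.89 / 2454.44 × 100 = 115.6635
Paasche component (current-period weights):
ΣP(Period 1)Q(Period 1) = 1.40×89 + 516.33×7 = 124.6 + 3614.31 = 3738.91
ΣP(Period 1)Q(Period 0) = 1.40×89 + 516.33×6 = 124.6 + 3097.98 = 3222.58
P = 3738.91 / 3222.58 × 100 = 116.0223
Fisher = √(L × P) = √(115.6635 × 116.0223) = 115.8427

115.84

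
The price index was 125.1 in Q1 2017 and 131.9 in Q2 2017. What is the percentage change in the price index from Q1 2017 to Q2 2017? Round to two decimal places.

Change = (131.9 − 125.1) / 125.1 × 100
       = 6.8 / 125.1 × 100 = 5.4357%

5.44%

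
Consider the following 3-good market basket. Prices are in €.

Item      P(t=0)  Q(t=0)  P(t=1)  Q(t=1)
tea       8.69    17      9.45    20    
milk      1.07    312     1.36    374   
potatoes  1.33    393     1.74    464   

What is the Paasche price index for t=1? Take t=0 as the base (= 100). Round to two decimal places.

126.35

Paasche price index uses current-period quantities as weights.
ΣP(t=1)·Q(t=1) = 9.45×20 + 1.36×374 + 1.74×464 = 189 + 508.64 + 807.36 = 1505
ΣP(t=0)·Q(t=1) = 8.69×20 + 1.07×374 + 1.33×464 = 173.8 + 400.18 + 617.12 = 1191.1
Index = 1505 / 1191.1 × 100 = 126.3538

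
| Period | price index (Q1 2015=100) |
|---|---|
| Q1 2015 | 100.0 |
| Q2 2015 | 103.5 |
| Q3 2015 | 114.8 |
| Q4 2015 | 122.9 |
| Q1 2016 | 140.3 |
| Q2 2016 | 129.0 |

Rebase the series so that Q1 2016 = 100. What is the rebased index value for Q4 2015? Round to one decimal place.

Rebased(Q4 2015) = 122.9 / 140.3 × 100 = 87.5980

87.6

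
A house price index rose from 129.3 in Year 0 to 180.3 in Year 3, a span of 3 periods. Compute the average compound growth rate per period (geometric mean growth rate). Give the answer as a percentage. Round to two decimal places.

Growth factor = (180.3/129.3)^(1/3) = (1.394432)^(1/3) = 1.117204
Growth rate = 1.117204 − 1 = 0.117204 = 11.7204%

11.72%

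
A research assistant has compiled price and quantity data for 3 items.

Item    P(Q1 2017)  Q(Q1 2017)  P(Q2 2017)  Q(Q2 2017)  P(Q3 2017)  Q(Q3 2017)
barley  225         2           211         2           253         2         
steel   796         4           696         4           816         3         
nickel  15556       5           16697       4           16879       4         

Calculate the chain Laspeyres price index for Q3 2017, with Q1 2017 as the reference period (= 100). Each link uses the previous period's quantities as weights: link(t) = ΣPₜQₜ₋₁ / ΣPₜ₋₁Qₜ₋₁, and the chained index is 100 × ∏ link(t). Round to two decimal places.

108.45

Link Q1 2017→Q2 2017:
ΣP(Q2 2017)Q(Q1 2017) = 211×2 + 696×4 + 16697×5 = 422 + 2784 + 83485 = 86691
ΣP(Q1 2017)Q(Q1 2017) = 225×2 + 796×4 + 15556×5 = 450 + 3184 + 77780 = 81414
link = 86691/81414 = 1.064817
Link Q2 2017→Q3 2017:
ΣP(Q3 2017)Q(Q2 2017) = 253×2 + 816×4 + 16879×4 = 506 + 3264 + 67516 = 71286
ΣP(Q2 2017)Q(Q2 2017) = 211×2 + 696×4 + 16697×4 = 422 + 2784 + 66788 = 69994
link = 71286/69994 = 1.018459
Chained index = 100 × 1.064817 × 1.018459 = 108.4472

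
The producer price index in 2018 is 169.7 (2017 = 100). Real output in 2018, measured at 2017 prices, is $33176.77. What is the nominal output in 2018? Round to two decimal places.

Nominal = Real × (Index/100) = 33176.77 × (169.7/100)
        = 33176.77 × 1.697 = 56300.9787

56300.98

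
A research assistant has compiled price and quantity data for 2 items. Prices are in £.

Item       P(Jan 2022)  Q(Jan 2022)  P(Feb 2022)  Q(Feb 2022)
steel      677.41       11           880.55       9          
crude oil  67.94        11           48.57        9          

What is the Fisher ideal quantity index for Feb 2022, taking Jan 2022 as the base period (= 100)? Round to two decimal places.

Laspeyres component (base-period weights):
ΣP(Jan 2022)Q(Feb 2022) = 677.41×9 + 67.94×9 = 6096.69 + 611.46 = 6708.15
ΣP(Jan 2022)Q(Jan 2022) = 677.41×11 + 67.94×11 = 7451.51 + 747.34 = 8198.85
L = 6708.15 / 8198.85 × 100 = 81.8182
Paasche component (current-period weights):
ΣP(Feb 2022)Q(Feb 2022) = 880.55×9 + 48.57×9 = 7924.95 + 437.13 = 8362.08
ΣP(Feb 2022)Q(Jan 2022) = 880.55×11 + 48.57×11 = 9686.05 + 534.27 = 10220.32
P = 8362.08 / 10220.32 × 100 = 81.8182
Fisher = √(L × P) = √(81.8182 × 81.8182) = 81.8182

81.82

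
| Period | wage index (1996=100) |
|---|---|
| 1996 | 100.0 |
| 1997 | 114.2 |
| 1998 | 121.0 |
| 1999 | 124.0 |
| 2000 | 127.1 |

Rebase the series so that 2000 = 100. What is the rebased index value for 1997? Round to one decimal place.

Rebased(1997) = 114.2 / 127.1 × 100 = 89.8505

89.9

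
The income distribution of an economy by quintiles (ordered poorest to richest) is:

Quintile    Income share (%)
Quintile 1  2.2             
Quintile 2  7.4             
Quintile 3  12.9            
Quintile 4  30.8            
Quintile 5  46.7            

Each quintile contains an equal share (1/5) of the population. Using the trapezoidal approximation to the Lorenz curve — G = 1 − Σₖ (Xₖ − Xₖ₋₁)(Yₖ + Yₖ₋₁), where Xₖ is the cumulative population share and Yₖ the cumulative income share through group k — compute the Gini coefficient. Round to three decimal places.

0.450

Cumulative income shares Yₖ: 0.0220, 0.0960, 0.2250, 0.5330, 1.0000
Σ (Xₖ−Xₖ₋₁)(Yₖ+Yₖ₋₁) = (1/5)(0.0220+0.0000) + (1/5)(0.0960+0.0220) + (1/5)(0.2250+0.0960) + (1/5)(0.5330+0.2250) + (1/5)(1.0000+0.5330)
  = 0.0044 + 0.0236 + 0.0642 + 0.1516 + 0.3066 = 0.5504
G = 1 − 0.5504 = 0.4496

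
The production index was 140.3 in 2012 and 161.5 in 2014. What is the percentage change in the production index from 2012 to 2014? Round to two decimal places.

Change = (161.5 − 140.3) / 140.3 × 100
       = 21.2 / 140.3 × 100 = 15.1105%

15.11%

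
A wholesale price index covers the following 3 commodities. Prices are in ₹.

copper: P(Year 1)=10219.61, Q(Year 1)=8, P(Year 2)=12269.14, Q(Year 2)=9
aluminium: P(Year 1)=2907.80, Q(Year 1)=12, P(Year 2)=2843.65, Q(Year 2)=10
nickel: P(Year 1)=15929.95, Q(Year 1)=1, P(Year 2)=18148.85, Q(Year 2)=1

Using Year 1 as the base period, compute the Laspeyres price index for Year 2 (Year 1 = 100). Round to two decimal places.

113.46

Laspeyres price index uses base-period quantities as weights.
ΣP(Year 2)·Q(Year 1) = 12269.14×8 + 2843.65×12 + 18148.85×1 = 98153.12 + 34123.8 + 18148.85 = 150425.77
ΣP(Year 1)·Q(Year 1) = 10219.61×8 + 2907.80×12 + 15929.95×1 = 81756.88 + 34893.6 + 15929.95 = 132580.43
Index = 150425.77 / 132580.43 × 100 = 113.4600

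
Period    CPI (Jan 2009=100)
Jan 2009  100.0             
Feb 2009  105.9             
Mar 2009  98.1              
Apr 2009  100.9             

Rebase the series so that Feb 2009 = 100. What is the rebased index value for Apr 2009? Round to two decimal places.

Rebased(Apr 2009) = 100.9 / 105.9 × 100 = 95.2786

95.28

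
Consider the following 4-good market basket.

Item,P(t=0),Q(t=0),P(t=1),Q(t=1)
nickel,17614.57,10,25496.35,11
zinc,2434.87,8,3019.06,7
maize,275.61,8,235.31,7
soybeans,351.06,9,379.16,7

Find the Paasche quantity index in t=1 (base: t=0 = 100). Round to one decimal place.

107.6

Paasche quantity index uses current-period prices as weights.
ΣP(t=1)·Q(t=1) = 25496.35×11 + 3019.06×7 + 235.31×7 + 379.16×7 = 280459.85 + 21133.42 + 1647.17 + 2654.12 = 305894.56
ΣP(t=1)·Q(t=0) = 25496.35×10 + 3019.06×8 + 235.31×8 + 379.16×9 = 254963.5 + 24152.48 + 1882.48 + 3412.44 = 284410.9
Index = 305894.56 / 284410.9 × 100 = 107.5537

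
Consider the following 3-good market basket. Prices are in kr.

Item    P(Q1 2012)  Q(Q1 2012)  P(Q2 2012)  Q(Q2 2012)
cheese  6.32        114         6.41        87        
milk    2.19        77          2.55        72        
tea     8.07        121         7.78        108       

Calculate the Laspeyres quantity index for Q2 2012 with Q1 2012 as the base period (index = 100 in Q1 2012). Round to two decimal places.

84.64

Laspeyres quantity index uses base-period prices as weights.
ΣP(Q1 2012)·Q(Q2 2012) = 6.32×87 + 2.19×72 + 8.07×108 = 549.84 + 157.68 + 871.56 = 1579.08
ΣP(Q1 2012)·Q(Q1 2012) = 6.32×114 + 2.19×77 + 8.07×121 = 720.48 + 168.63 + 976.47 = 1865.58
Index = 1579.08 / 1865.58 × 100 = 84.6428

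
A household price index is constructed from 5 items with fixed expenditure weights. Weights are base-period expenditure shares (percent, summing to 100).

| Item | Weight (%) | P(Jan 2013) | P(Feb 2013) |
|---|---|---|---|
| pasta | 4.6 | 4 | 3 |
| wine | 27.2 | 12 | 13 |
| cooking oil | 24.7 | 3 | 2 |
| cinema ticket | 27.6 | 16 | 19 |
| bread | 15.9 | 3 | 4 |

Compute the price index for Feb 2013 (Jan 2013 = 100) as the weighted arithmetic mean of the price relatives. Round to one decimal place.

pasta: 4.6 × (3/4) = 4.6 × 0.750000 = 3.4500
wine: 27.2 × (13/12) = 27.2 × 1.083333 = 29.4667
cooking oil: 24.7 × (2/3) = 24.7 × 0.666667 = 16.4667
cinema ticket: 27.6 × (19/16) = 27.6 × 1.187500 = 32.7750
bread: 15.9 × (4/3) = 15.9 × 1.333333 = 21.2000
Index = Σ wᵢ·(p₁ᵢ/p₀ᵢ) = 3.4500 + 29.4667 + 16.4667 + 32.7750 + 21.2000 = 103.3583

103.4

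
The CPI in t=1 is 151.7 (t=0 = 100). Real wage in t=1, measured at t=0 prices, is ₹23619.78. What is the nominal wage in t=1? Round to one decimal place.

35831.2

Nominal = Real × (Index/100) = 23619.78 × (151.7/100)
        = 23619.78 × 1.517 = 35831.2063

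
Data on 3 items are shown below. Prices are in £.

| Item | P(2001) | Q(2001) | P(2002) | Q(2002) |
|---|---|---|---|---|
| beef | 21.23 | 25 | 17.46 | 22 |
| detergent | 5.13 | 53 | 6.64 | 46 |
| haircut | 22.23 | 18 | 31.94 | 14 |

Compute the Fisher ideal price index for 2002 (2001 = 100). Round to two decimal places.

Laspeyres component (base-period weights):
ΣP(2002)Q(2001) = 17.46×25 + 6.64×53 + 31.94×18 = 436.5 + 351.92 + 574.92 = 1363.34
ΣP(2001)Q(2001) = 21.23×25 + 5.13×53 + 22.23×18 = 530.75 + 271.89 + 400.14 = 1202.78
L = 1363.34 / 1202.78 × 100 = 113.3491
Paasche component (current-period weights):
ΣP(2002)Q(2002) = 17.46×22 + 6.64×46 + 31.94×14 = 384.12 + 305.44 + 447.16 = 1136.72
ΣP(2001)Q(2002) = 21.23×22 + 5.13×46 + 22.23×14 = 467.06 + 235.98 + 311.22 = 1014.26
P = 1136.72 / 1014.26 × 100 = 112.0738
Fisher = √(L × P) = √(113.3491 × 112.0738) = 112.7096

112.71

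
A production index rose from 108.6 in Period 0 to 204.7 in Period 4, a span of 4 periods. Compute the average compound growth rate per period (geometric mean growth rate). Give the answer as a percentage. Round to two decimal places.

17.17%

Growth factor = (204.7/108.6)^(1/4) = (1.884899)^(1/4) = 1.171715
Growth rate = 1.171715 − 1 = 0.171715 = 17.1715%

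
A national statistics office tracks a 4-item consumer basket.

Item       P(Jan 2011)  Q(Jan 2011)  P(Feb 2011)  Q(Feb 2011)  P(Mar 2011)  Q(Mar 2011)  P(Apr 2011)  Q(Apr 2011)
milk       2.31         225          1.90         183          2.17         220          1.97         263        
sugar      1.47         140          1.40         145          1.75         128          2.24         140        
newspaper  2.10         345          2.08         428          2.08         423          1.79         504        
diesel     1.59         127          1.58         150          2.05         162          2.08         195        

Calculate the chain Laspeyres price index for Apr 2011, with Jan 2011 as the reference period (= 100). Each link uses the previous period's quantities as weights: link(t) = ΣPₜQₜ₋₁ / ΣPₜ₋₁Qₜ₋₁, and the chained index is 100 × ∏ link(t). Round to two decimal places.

Link Jan 2011→Feb 2011:
ΣP(Feb 2011)Q(Jan 2011) = 1.90×225 + 1.40×140 + 2.08×345 + 1.58×127 = 427.5 + 196 + 717.6 + 200.66 = 1541.76
ΣP(Jan 2011)Q(Jan 2011) = 2.31×225 + 1.47×140 + 2.10×345 + 1.59×127 = 519.75 + 205.8 + 724.5 + 201.93 = 1651.98
link = 1541.76/1651.98 = 0.933280
Link Feb 2011→Mar 2011:
ΣP(Mar 2011)Q(Feb 2011) = 2.17×183 + 1.75×145 + 2.08×428 + 2.05×150 = 397.11 + 253.75 + 890.24 + 307.5 = 1848.6
ΣP(Feb 2011)Q(Feb 2011) = 1.90×183 + 1.40×145 + 2.08×428 + 1.58×150 = 347.7 + 203 + 890.24 + 237 = 1677.94
link = 1848.6/1677.94 = 1.101708
Link Mar 2011→Apr 2011:
ΣP(Apr 2011)Q(Mar 2011) = 1.97×220 + 2.24×128 + 1.79×423 + 2.08×162 = 433.4 + 286.72 + 757.17 + 336.96 = 1814.25
ΣP(Mar 2011)Q(Mar 2011) = 2.17×220 + 1.75×128 + 2.08×423 + 2.05×162 = 477.4 + 224 + 879.84 + 332.1 = 1913.34
link = 1814.25/1913.34 = 0.948211
Chained index = 100 × 0.933280 × 1.101708 × 0.948211 = 97.4953

97.50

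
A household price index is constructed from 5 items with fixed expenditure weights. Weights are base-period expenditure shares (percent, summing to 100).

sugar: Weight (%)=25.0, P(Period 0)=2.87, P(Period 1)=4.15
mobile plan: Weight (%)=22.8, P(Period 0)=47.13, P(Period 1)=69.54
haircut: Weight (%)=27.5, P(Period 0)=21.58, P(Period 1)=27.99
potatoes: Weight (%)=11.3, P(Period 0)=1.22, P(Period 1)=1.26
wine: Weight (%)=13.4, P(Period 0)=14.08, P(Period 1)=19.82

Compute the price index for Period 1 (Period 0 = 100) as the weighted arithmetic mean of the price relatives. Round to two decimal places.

sugar: 25.0 × (4.15/2.87) = 25.0 × 1.445993 = 36.1498
mobile plan: 22.8 × (69.54/47.13) = 22.8 × 1.475493 = 33.6412
haircut: 27.5 × (27.99/21.58) = 27.5 × 1.297034 = 35.6684
potatoes: 11.3 × (1.26/1.22) = 11.3 × 1.032787 = 11.6705
wine: 13.4 × (19.82/14.08) = 13.4 × 1.407670 = 18.8628
Index = Σ wᵢ·(p₁ᵢ/p₀ᵢ) = 36.1498 + 33.6412 + 35.6684 + 11.6705 + 18.8628 = 135.9928

135.99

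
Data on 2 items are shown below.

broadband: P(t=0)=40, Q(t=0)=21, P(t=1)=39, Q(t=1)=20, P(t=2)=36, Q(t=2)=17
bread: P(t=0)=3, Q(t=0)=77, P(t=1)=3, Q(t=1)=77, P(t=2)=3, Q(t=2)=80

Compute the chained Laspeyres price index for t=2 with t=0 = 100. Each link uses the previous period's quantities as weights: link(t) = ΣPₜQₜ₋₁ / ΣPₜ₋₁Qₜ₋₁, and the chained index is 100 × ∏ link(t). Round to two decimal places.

92.22

Link t=0→t=1:
ΣP(t=1)Q(t=0) = 39×21 + 3×77 = 819 + 231 = 1050
ΣP(t=0)Q(t=0) = 40×21 + 3×77 = 840 + 231 = 1071
link = 1050/1071 = 0.980392
Link t=1→t=2:
ΣP(t=2)Q(t=1) = 36×20 + 3×77 = 720 + 231 = 951
ΣP(t=1)Q(t=1) = 39×20 + 3×77 = 780 + 231 = 1011
link = 951/1011 = 0.940653
Chained index = 100 × 0.980392 × 0.940653 = 92.2209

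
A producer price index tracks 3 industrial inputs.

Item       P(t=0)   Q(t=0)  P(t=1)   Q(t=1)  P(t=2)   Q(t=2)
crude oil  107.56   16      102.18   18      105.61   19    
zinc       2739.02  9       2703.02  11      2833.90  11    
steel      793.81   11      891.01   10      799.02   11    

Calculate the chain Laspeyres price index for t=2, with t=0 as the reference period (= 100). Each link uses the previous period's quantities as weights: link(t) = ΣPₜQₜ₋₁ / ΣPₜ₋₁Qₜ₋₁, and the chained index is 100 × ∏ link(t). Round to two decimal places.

103.34

Link t=0→t=1:
ΣP(t=1)Q(t=0) = 102.18×16 + 2703.02×9 + 891.01×11 = 1634.88 + 24327.18 + 9801.11 = 35763.17
ΣP(t=0)Q(t=0) = 107.56×16 + 2739.02×9 + 793.81×11 = 1720.96 + 24651.18 + 8731.91 = 35104.05
link = 35763.17/35104.05 = 1.018776
Link t=1→t=2:
ΣP(t=2)Q(t=1) = 105.61×18 + 2833.90×11 + 799.02×10 = 1900.98 + 31172.9 + 7990.2 = 41064.08
ΣP(t=1)Q(t=1) = 102.18×18 + 2703.02×11 + 891.01×10 = 1839.24 + 29733.22 + 8910.1 = 40482.56
link = 41064.08/40482.56 = 1.014365
Chained index = 100 × 1.018776 × 1.014365 = 103.3411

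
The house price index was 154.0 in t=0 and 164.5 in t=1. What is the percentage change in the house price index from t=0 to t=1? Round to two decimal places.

6.82%

Change = (164.5 − 154.0) / 154.0 × 100
       = 10.5 / 154.0 × 100 = 6.8182%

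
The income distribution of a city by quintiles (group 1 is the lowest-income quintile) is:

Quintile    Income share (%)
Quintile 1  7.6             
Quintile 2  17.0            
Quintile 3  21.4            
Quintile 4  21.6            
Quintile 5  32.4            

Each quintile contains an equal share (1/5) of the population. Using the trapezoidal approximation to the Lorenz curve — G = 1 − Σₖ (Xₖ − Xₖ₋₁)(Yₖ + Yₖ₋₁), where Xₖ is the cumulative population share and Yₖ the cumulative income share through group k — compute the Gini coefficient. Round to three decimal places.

Cumulative income shares Yₖ: 0.0760, 0.2460, 0.4600, 0.6760, 1.0000
Σ (Xₖ−Xₖ₋₁)(Yₖ+Yₖ₋₁) = (1/5)(0.0760+0.0000) + (1/5)(0.2460+0.0760) + (1/5)(0.4600+0.2460) + (1/5)(0.6760+0.4600) + (1/5)(1.0000+0.6760)
  = 0.0152 + 0.0644 + 0.1412 + 0.2272 + 0.3352 = 0.7832
G = 1 − 0.7832 = 0.2168

0.217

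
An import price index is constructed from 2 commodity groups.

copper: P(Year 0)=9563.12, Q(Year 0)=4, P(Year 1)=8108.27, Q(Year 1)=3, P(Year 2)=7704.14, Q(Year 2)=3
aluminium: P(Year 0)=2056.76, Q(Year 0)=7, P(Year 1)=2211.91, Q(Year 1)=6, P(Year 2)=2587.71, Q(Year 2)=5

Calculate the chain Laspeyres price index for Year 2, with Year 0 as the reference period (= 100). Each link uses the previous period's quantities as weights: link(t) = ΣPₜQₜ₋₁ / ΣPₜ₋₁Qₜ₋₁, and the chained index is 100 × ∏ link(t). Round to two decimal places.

93.53

Link Year 0→Year 1:
ΣP(Year 1)Q(Year 0) = 8108.27×4 + 2211.91×7 = 32433.08 + 15483.37 = 47916.45
ΣP(Year 0)Q(Year 0) = 9563.12×4 + 2056.76×7 = 38252.48 + 14397.32 = 52649.8
link = 47916.45/52649.8 = 0.910097
Link Year 1→Year 2:
ΣP(Year 2)Q(Year 1) = 7704.14×3 + 2587.71×6 = 23112.42 + 15526.26 = 38638.68
ΣP(Year 1)Q(Year 1) = 8108.27×3 + 2211.91×6 = 24324.81 + 13271.46 = 37596.27
link = 38638.68/37596.27 = 1.027726
Chained index = 100 × 0.910097 × 1.027726 = 93.5331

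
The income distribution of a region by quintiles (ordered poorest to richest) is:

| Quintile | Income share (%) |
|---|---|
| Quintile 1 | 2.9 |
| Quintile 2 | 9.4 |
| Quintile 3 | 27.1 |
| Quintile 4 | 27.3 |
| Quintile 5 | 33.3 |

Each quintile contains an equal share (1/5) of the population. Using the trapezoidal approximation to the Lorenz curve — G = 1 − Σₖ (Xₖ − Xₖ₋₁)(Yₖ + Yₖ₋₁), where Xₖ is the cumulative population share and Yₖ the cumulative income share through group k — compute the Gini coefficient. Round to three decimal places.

0.315

Cumulative income shares Yₖ: 0.0290, 0.1230, 0.3940, 0.6670, 1.0000
Σ (Xₖ−Xₖ₋₁)(Yₖ+Yₖ₋₁) = (1/5)(0.0290+0.0000) + (1/5)(0.1230+0.0290) + (1/5)(0.3940+0.1230) + (1/5)(0.6670+0.3940) + (1/5)(1.0000+0.6670)
  = 0.0058 + 0.0304 + 0.1034 + 0.2122 + 0.3334 = 0.6852
G = 1 − 0.6852 = 0.3148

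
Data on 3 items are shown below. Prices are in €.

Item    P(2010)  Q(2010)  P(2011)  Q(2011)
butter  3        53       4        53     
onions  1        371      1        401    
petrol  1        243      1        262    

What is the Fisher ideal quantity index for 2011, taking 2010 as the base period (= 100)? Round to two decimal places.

106.14

Laspeyres component (base-period weights):
ΣP(2010)Q(2011) = 3×53 + 1×401 + 1×262 = 159 + 401 + 262 = 822
ΣP(2010)Q(2010) = 3×53 + 1×371 + 1×243 = 159 + 371 + 243 = 773
L = 822 / 773 × 100 = 106.3389
Paasche component (current-period weights):
ΣP(2011)Q(2011) = 4×53 + 1×401 + 1×262 = 212 + 401 + 262 = 875
ΣP(2011)Q(2010) = 4×53 + 1×371 + 1×243 = 212 + 371 + 243 = 826
P = 875 / 826 × 100 = 105.9322
Fisher = √(L × P) = √(106.3389 × 105.9322) = 106.1354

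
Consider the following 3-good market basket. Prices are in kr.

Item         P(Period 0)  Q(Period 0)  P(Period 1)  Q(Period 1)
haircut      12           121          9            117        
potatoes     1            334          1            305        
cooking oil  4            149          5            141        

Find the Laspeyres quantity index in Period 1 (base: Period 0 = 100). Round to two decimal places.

Laspeyres quantity index uses base-period prices as weights.
ΣP(Period 0)·Q(Period 1) = 12×117 + 1×305 + 4×141 = 1404 + 305 + 564 = 2273
ΣP(Period 0)·Q(Period 0) = 12×121 + 1×334 + 4×149 = 1452 + 334 + 596 = 2382
Index = 2273 / 2382 × 100 = 95.4240

95.42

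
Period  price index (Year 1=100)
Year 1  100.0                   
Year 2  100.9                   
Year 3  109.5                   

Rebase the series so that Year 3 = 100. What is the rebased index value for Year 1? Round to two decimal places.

91.32

Rebased(Year 1) = 100.0 / 109.5 × 100 = 91.3242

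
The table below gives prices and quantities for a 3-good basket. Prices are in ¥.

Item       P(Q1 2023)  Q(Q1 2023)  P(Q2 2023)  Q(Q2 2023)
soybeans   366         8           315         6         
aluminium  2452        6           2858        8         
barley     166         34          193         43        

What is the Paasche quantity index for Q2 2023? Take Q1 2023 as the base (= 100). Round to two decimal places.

126.01

Paasche quantity index uses current-period prices as weights.
ΣP(Q2 2023)·Q(Q2 2023) = 315×6 + 2858×8 + 193×43 = 1890 + 22864 + 8299 = 33053
ΣP(Q2 2023)·Q(Q1 2023) = 315×8 + 2858×6 + 193×34 = 2520 + 17148 + 6562 = 26230
Index = 33053 / 26230 × 100 = 126.0122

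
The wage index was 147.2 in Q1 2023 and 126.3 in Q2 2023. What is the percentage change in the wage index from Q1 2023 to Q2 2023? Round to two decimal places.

-14.20%

Change = (126.3 − 147.2) / 147.2 × 100
       = -20.9 / 147.2 × 100 = -14.1984%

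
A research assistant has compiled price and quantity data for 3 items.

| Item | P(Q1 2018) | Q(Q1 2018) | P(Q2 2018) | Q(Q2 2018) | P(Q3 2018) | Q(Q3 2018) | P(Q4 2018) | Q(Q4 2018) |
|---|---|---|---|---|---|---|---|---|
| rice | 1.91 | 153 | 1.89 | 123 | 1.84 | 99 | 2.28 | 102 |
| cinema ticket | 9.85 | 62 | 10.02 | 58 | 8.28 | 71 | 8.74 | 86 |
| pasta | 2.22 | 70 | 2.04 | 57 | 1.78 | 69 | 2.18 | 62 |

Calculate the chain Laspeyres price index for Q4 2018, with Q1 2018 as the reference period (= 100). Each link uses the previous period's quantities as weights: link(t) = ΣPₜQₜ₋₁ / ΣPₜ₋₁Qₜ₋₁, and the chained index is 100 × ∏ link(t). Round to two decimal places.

Link Q1 2018→Q2 2018:
ΣP(Q2 2018)Q(Q1 2018) = 1.89×153 + 10.02×62 + 2.04×70 = 289.17 + 621.24 + 142.8 = 1053.21
ΣP(Q1 2018)Q(Q1 2018) = 1.91×153 + 9.85×62 + 2.22×70 = 292.23 + 610.7 + 155.4 = 1058.33
link = 1053.21/1058.33 = 0.995162
Link Q2 2018→Q3 2018:
ΣP(Q3 2018)Q(Q2 2018) = 1.84×123 + 8.28×58 + 1.78×57 = 226.32 + 480.24 + 101.46 = 808.02
ΣP(Q2 2018)Q(Q2 2018) = 1.89×123 + 10.02×58 + 2.04×57 = 232.47 + 581.16 + 116.28 = 929.91
link = 808.02/929.91 = 0.868923
Link Q3 2018→Q4 2018:
ΣP(Q4 2018)Q(Q3 2018) = 2.28×99 + 8.74×71 + 2.18×69 = 225.72 + 620.54 + 150.42 = 996.68
ΣP(Q3 2018)Q(Q3 2018) = 1.84×99 + 8.28×71 + 1.78×69 = 182.16 + 587.88 + 122.82 = 892.86
link = 996.68/892.86 = 1.116278
Chained index = 100 × 0.995162 × 0.868923 × 1.116278 = 96.5267

96.53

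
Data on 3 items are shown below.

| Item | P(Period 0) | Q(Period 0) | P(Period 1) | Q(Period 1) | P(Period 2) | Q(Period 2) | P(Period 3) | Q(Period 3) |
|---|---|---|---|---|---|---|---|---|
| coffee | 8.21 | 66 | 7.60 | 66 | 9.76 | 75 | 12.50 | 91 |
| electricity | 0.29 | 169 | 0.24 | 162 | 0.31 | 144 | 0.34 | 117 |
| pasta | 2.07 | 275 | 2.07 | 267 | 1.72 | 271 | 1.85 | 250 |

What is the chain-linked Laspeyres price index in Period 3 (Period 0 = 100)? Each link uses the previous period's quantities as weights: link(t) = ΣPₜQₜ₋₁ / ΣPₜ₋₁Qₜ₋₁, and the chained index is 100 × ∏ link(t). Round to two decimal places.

Link Period 0→Period 1:
ΣP(Period 1)Q(Period 0) = 7.60×66 + 0.24×169 + 2.07×275 = 501.6 + 40.56 + 569.25 = 1111.41
ΣP(Period 0)Q(Period 0) = 8.21×66 + 0.29×169 + 2.07×275 = 541.86 + 49.01 + 569.25 = 1160.12
link = 1111.41/1160.12 = 0.958013
Link Period 1→Period 2:
ΣP(Period 2)Q(Period 1) = 9.76×66 + 0.31×162 + 1.72×267 = 644.16 + 50.22 + 459.24 = 1153.62
ΣP(Period 1)Q(Period 1) = 7.60×66 + 0.24×162 + 2.07×267 = 501.6 + 38.88 + 552.69 = 1093.17
link = 1153.62/1093.17 = 1.055298
Link Period 2→Period 3:
ΣP(Period 3)Q(Period 2) = 12.50×75 + 0.34×144 + 1.85×271 = 937.5 + 48.96 + 501.35 = 1487.81
ΣP(Period 2)Q(Period 2) = 9.76×75 + 0.31×144 + 1.72×271 = 732 + 44.64 + 466.12 = 1242.76
link = 1487.81/1242.76 = 1.197182
Chained index = 100 × 0.958013 × 1.055298 × 1.197182 = 121.0338

121.03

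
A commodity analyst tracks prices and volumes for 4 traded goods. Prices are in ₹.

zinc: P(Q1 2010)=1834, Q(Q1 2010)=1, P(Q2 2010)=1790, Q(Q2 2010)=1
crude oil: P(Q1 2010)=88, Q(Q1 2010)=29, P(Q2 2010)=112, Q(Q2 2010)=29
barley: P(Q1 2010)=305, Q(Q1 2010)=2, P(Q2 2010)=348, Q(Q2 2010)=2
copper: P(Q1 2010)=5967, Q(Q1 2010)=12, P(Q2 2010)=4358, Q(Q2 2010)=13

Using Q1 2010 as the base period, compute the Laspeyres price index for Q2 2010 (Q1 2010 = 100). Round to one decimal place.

Laspeyres price index uses base-period quantities as weights.
ΣP(Q2 2010)·Q(Q1 2010) = 1790×1 + 112×29 + 348×2 + 4358×12 = 1790 + 3248 + 696 + 52296 = 58030
ΣP(Q1 2010)·Q(Q1 2010) = 1834×1 + 88×29 + 305×2 + 5967×12 = 1834 + 2552 + 610 + 71604 = 76600
Index = 58030 / 76600 × 100 = 75.7572

75.8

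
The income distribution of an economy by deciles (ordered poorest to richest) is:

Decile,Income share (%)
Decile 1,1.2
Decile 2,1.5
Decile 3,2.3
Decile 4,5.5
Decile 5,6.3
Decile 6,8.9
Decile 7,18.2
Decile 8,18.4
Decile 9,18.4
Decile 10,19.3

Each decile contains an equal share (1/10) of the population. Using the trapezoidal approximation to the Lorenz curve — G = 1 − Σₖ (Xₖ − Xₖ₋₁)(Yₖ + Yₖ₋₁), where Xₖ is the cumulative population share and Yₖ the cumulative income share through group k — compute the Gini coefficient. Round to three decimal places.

0.402

Cumulative income shares Yₖ: 0.0120, 0.0270, 0.0500, 0.1050, 0.1680, 0.2570, 0.4390, 0.6230, 0.8070, 1.0000
Σ (Xₖ−Xₖ₋₁)(Yₖ+Yₖ₋₁) = (1/10)(0.0120+0.0000) + (1/10)(0.0270+0.0120) + (1/10)(0.0500+0.0270) + (1/10)(0.1050+0.0500) + (1/10)(0.1680+0.1050) + (1/10)(0.2570+0.1680) + (1/10)(0.4390+0.2570) + (1/10)(0.6230+0.4390) + (1/10)(0.8070+0.6230) + (1/10)(1.0000+0.8070)
  = 0.0012 + 0.0039 + 0.0077 + 0.0155 + 0.0273 + 0.0425 + 0.0696 + 0.1062 + 0.1430 + 0.1807 = 0.5976
G = 1 − 0.5976 = 0.4024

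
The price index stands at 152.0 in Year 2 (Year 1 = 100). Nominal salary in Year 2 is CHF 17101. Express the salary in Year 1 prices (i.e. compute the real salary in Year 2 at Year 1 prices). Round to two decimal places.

11250.66

Real = Nominal ÷ (Index/100) = 17101 ÷ (152.0/100)
     = 17101 ÷ 1.520 = 11250.6579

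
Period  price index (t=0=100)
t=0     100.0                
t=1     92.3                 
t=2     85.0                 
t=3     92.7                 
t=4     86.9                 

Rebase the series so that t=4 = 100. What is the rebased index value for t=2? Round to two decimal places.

97.81

Rebased(t=2) = 85.0 / 86.9 × 100 = 97.8136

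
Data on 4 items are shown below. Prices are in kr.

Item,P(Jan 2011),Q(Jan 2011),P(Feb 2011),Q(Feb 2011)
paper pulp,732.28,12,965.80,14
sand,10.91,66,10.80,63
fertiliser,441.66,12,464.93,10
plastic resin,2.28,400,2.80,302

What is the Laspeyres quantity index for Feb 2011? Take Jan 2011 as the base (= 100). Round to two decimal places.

102.07

Laspeyres quantity index uses base-period prices as weights.
ΣP(Jan 2011)·Q(Feb 2011) = 732.28×14 + 10.91×63 + 441.66×10 + 2.28×302 = 10251.92 + 687.33 + 4416.6 + 688.56 = 16044.41
ΣP(Jan 2011)·Q(Jan 2011) = 732.28×12 + 10.91×66 + 441.66×12 + 2.28×400 = 8787.36 + 720.06 + 5299.92 + 912 = 15719.34
Index = 16044.41 / 15719.34 × 100 = 102.0680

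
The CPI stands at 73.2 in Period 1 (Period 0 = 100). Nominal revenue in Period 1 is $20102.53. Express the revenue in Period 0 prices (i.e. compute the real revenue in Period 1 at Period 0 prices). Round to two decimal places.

27462.47

Real = Nominal ÷ (Index/100) = 20102.53 ÷ (73.2/100)
     = 20102.53 ÷ 0.732 = 27462.4727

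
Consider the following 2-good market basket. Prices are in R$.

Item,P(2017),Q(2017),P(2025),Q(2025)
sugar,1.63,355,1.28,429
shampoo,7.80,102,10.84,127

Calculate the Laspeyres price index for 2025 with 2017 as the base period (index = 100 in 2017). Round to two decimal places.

Laspeyres price index uses base-period quantities as weights.
ΣP(2025)·Q(2017) = 1.28×355 + 10.84×102 = 454.4 + 1105.68 = 1560.08
ΣP(2017)·Q(2017) = 1.63×355 + 7.80×102 = 578.65 + 795.6 = 1374.25
Index = 1560.08 / 1374.25 × 100 = 113.5223

113.52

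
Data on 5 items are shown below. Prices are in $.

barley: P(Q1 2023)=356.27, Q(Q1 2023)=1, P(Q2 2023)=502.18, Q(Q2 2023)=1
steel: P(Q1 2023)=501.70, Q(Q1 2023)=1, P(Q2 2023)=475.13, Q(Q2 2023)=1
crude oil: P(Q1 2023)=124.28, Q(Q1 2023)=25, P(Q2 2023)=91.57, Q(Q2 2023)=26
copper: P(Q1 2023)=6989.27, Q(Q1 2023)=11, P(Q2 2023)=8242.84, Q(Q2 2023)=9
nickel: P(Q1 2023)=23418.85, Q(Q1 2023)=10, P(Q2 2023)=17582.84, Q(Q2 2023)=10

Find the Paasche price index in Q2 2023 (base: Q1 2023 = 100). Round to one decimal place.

Paasche price index uses current-period quantities as weights.
ΣP(Q2 2023)·Q(Q2 2023) = 502.18×1 + 475.13×1 + 91.57×26 + 8242.84×9 + 17582.84×10 = 502.18 + 475.13 + 2380.82 + 74185.56 + 175828.4 = 253372.09
ΣP(Q1 2023)·Q(Q2 2023) = 356.27×1 + 501.70×1 + 124.28×26 + 6989.27×9 + 23418.85×10 = 356.27 + 501.7 + 3231.28 + 62903.43 + 234188.5 = 301181.18
Index = 253372.09 / 301181.18 × 100 = 84.1261

84.1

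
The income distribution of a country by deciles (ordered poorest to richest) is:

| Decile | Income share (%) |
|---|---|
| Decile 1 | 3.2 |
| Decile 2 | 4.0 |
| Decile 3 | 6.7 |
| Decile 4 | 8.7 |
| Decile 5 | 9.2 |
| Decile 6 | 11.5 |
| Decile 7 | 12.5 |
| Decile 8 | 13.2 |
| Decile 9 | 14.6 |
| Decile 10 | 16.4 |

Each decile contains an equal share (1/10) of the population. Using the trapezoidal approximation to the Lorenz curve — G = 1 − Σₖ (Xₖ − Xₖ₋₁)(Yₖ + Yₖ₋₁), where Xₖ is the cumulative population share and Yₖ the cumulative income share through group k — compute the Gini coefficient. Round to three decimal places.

Cumulative income shares Yₖ: 0.0320, 0.0720, 0.1390, 0.2260, 0.3180, 0.4330, 0.5580, 0.6900, 0.8360, 1.0000
Σ (Xₖ−Xₖ₋₁)(Yₖ+Yₖ₋₁) = (1/10)(0.0320+0.0000) + (1/10)(0.0720+0.0320) + (1/10)(0.1390+0.0720) + (1/10)(0.2260+0.1390) + (1/10)(0.3180+0.2260) + (1/10)(0.4330+0.3180) + (1/10)(0.5580+0.4330) + (1/10)(0.6900+0.5580) + (1/10)(0.8360+0.6900) + (1/10)(1.0000+0.8360)
  = 0.0032 + 0.0104 + 0.0211 + 0.0365 + 0.0544 + 0.0751 + 0.0991 + 0.1248 + 0.1526 + 0.1836 = 0.7608
G = 1 − 0.7608 = 0.2392

0.239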